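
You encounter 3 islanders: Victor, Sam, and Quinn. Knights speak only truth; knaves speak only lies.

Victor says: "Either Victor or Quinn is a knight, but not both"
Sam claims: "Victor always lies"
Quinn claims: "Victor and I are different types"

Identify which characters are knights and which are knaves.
Victor is a knave.
Sam is a knight.
Quinn is a knave.

Verification:
- Victor (knave) says "Either Victor or Quinn is a knight, but not both" - this is FALSE (a lie) because Victor is a knave and Quinn is a knave.
- Sam (knight) says "Victor always lies" - this is TRUE because Victor is a knave.
- Quinn (knave) says "Victor and I are different types" - this is FALSE (a lie) because Quinn is a knave and Victor is a knave.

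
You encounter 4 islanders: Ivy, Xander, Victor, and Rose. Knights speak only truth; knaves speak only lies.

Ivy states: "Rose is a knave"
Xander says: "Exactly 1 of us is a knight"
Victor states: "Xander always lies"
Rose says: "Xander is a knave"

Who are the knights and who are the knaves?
Ivy is a knave.
Xander is a knave.
Victor is a knight.
Rose is a knight.

Verification:
- Ivy (knave) says "Rose is a knave" - this is FALSE (a lie) because Rose is a knight.
- Xander (knave) says "Exactly 1 of us is a knight" - this is FALSE (a lie) because there are 2 knights.
- Victor (knight) says "Xander always lies" - this is TRUE because Xander is a knave.
- Rose (knight) says "Xander is a knave" - this is TRUE because Xander is a knave.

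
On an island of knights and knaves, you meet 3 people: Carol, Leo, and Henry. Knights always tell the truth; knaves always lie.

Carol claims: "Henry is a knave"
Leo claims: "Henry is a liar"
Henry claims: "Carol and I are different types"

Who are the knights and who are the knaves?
Carol is a knave.
Leo is a knave.
Henry is a knight.

Verification:
- Carol (knave) says "Henry is a knave" - this is FALSE (a lie) because Henry is a knight.
- Leo (knave) says "Henry is a liar" - this is FALSE (a lie) because Henry is a knight.
- Henry (knight) says "Carol and I are different types" - this is TRUE because Henry is a knight and Carol is a knave.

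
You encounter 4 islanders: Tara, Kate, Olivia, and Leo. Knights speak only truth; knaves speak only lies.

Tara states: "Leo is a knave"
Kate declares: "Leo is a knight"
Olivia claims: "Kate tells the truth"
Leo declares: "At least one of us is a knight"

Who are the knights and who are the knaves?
Tara is a knave.
Kate is a knight.
Olivia is a knight.
Leo is a knight.

Verification:
- Tara (knave) says "Leo is a knave" - this is FALSE (a lie) because Leo is a knight.
- Kate (knight) says "Leo is a knight" - this is TRUE because Leo is a knight.
- Olivia (knight) says "Kate tells the truth" - this is TRUE because Kate is a knight.
- Leo (knight) says "At least one of us is a knight" - this is TRUE because Kate, Olivia, and Leo are knights.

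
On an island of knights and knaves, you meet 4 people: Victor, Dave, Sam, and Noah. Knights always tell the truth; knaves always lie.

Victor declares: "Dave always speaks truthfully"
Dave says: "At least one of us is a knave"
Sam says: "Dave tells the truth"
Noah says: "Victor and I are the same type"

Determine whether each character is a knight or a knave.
Victor is a knight.
Dave is a knight.
Sam is a knight.
Noah is a knave.

Verification:
- Victor (knight) says "Dave always speaks truthfully" - this is TRUE because Dave is a knight.
- Dave (knight) says "At least one of us is a knave" - this is TRUE because Noah is a knave.
- Sam (knight) says "Dave tells the truth" - this is TRUE because Dave is a knight.
- Noah (knave) says "Victor and I are the same type" - this is FALSE (a lie) because Noah is a knave and Victor is a knight.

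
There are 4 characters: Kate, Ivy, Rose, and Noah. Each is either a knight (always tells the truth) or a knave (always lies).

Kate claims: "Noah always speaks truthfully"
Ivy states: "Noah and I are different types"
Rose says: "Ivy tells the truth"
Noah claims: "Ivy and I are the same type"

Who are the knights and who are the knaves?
Kate is a knave.
Ivy is a knight.
Rose is a knight.
Noah is a knave.

Verification:
- Kate (knave) says "Noah always speaks truthfully" - this is FALSE (a lie) because Noah is a knave.
- Ivy (knight) says "Noah and I are different types" - this is TRUE because Ivy is a knight and Noah is a knave.
- Rose (knight) says "Ivy tells the truth" - this is TRUE because Ivy is a knight.
- Noah (knave) says "Ivy and I are the same type" - this is FALSE (a lie) because Noah is a knave and Ivy is a knight.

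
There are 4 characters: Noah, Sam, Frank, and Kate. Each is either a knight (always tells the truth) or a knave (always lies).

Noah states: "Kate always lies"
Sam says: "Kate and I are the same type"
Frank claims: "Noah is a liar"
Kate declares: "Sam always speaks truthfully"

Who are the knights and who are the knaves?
Noah is a knave.
Sam is a knight.
Frank is a knight.
Kate is a knight.

Verification:
- Noah (knave) says "Kate always lies" - this is FALSE (a lie) because Kate is a knight.
- Sam (knight) says "Kate and I are the same type" - this is TRUE because Sam is a knight and Kate is a knight.
- Frank (knight) says "Noah is a liar" - this is TRUE because Noah is a knave.
- Kate (knight) says "Sam always speaks truthfully" - this is TRUE because Sam is a knight.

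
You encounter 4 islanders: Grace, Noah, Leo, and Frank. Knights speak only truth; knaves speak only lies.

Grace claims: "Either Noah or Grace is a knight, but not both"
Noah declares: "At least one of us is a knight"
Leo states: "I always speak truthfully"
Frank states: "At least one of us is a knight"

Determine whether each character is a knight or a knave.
Grace is a knave.
Noah is a knave.
Leo is a knave.
Frank is a knave.

Verification:
- Grace (knave) says "Either Noah or Grace is a knight, but not both" - this is FALSE (a lie) because Noah is a knave and Grace is a knave.
- Noah (knave) says "At least one of us is a knight" - this is FALSE (a lie) because no one is a knight.
- Leo (knave) says "I always speak truthfully" - this is FALSE (a lie) because Leo is a knave.
- Frank (knave) says "At least one of us is a knight" - this is FALSE (a lie) because no one is a knight.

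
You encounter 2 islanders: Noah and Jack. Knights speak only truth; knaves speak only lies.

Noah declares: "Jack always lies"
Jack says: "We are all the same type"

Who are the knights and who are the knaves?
Noah is a knight.
Jack is a knave.

Verification:
- Noah (knight) says "Jack always lies" - this is TRUE because Jack is a knave.
- Jack (knave) says "We are all the same type" - this is FALSE (a lie) because Noah is a knight and Jack is a knave.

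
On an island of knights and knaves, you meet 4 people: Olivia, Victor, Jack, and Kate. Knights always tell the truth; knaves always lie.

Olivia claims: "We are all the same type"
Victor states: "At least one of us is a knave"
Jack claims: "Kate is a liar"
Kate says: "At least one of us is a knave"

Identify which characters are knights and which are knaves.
Olivia is a knave.
Victor is a knight.
Jack is a knave.
Kate is a knight.

Verification:
- Olivia (knave) says "We are all the same type" - this is FALSE (a lie) because Victor and Kate are knights and Olivia and Jack are knaves.
- Victor (knight) says "At least one of us is a knave" - this is TRUE because Olivia and Jack are knaves.
- Jack (knave) says "Kate is a liar" - this is FALSE (a lie) because Kate is a knight.
- Kate (knight) says "At least one of us is a knave" - this is TRUE because Olivia and Jack are knaves.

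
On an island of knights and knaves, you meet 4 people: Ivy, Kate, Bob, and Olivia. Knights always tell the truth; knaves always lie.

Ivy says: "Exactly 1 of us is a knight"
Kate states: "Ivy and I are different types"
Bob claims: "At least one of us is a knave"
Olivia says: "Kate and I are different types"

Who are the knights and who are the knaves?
Ivy is a knave.
Kate is a knave.
Bob is a knight.
Olivia is a knight.

Verification:
- Ivy (knave) says "Exactly 1 of us is a knight" - this is FALSE (a lie) because there are 2 knights.
- Kate (knave) says "Ivy and I are different types" - this is FALSE (a lie) because Kate is a knave and Ivy is a knave.
- Bob (knight) says "At least one of us is a knave" - this is TRUE because Ivy and Kate are knaves.
- Olivia (knight) says "Kate and I are different types" - this is TRUE because Olivia is a knight and Kate is a knave.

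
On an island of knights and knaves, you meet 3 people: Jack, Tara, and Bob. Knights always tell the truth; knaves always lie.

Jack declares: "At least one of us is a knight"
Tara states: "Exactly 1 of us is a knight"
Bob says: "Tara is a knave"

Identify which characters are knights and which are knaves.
Jack is a knight.
Tara is a knave.
Bob is a knight.

Verification:
- Jack (knight) says "At least one of us is a knight" - this is TRUE because Jack and Bob are knights.
- Tara (knave) says "Exactly 1 of us is a knight" - this is FALSE (a lie) because there are 2 knights.
- Bob (knight) says "Tara is a knave" - this is TRUE because Tara is a knave.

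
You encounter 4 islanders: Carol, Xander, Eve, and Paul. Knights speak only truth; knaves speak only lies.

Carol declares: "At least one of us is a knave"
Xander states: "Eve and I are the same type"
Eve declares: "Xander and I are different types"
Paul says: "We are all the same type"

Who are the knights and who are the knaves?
Carol is a knight.
Xander is a knave.
Eve is a knight.
Paul is a knave.

Verification:
- Carol (knight) says "At least one of us is a knave" - this is TRUE because Xander and Paul are knaves.
- Xander (knave) says "Eve and I are the same type" - this is FALSE (a lie) because Xander is a knave and Eve is a knight.
- Eve (knight) says "Xander and I are different types" - this is TRUE because Eve is a knight and Xander is a knave.
- Paul (knave) says "We are all the same type" - this is FALSE (a lie) because Carol and Eve are knights and Xander and Paul are knaves.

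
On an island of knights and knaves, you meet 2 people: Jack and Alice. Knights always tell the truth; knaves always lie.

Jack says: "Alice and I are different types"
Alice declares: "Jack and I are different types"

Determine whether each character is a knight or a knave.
Jack is a knave.
Alice is a knave.

Verification:
- Jack (knave) says "Alice and I are different types" - this is FALSE (a lie) because Jack is a knave and Alice is a knave.
- Alice (knave) says "Jack and I are different types" - this is FALSE (a lie) because Alice is a knave and Jack is a knave.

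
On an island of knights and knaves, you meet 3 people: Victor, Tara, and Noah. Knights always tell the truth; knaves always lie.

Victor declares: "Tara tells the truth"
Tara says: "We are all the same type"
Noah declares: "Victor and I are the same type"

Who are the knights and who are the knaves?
Victor is a knight.
Tara is a knight.
Noah is a knight.

Verification:
- Victor (knight) says "Tara tells the truth" - this is TRUE because Tara is a knight.
- Tara (knight) says "We are all the same type" - this is TRUE because Victor, Tara, and Noah are knights.
- Noah (knight) says "Victor and I are the same type" - this is TRUE because Noah is a knight and Victor is a knight.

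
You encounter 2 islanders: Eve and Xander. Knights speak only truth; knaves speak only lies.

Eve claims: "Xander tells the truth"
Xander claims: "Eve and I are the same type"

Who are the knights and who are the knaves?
Eve is a knight.
Xander is a knight.

Verification:
- Eve (knight) says "Xander tells the truth" - this is TRUE because Xander is a knight.
- Xander (knight) says "Eve and I are the same type" - this is TRUE because Xander is a knight and Eve is a knight.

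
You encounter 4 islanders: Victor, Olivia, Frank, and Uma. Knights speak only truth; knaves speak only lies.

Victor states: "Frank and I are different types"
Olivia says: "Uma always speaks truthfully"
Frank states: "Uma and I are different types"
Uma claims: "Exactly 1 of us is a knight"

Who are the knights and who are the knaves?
Victor is a knave.
Olivia is a knave.
Frank is a knave.
Uma is a knave.

Verification:
- Victor (knave) says "Frank and I are different types" - this is FALSE (a lie) because Victor is a knave and Frank is a knave.
- Olivia (knave) says "Uma always speaks truthfully" - this is FALSE (a lie) because Uma is a knave.
- Frank (knave) says "Uma and I are different types" - this is FALSE (a lie) because Frank is a knave and Uma is a knave.
- Uma (knave) says "Exactly 1 of us is a knight" - this is FALSE (a lie) because there are 0 knights.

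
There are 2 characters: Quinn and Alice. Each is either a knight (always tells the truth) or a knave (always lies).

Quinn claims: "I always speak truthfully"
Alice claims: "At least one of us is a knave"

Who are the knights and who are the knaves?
Quinn is a knave.
Alice is a knight.

Verification:
- Quinn (knave) says "I always speak truthfully" - this is FALSE (a lie) because Quinn is a knave.
- Alice (knight) says "At least one of us is a knave" - this is TRUE because Quinn is a knave.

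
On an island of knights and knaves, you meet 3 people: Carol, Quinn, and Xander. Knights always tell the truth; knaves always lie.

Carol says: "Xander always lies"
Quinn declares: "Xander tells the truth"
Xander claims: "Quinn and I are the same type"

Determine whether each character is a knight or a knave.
Carol is a knave.
Quinn is a knight.
Xander is a knight.

Verification:
- Carol (knave) says "Xander always lies" - this is FALSE (a lie) because Xander is a knight.
- Quinn (knight) says "Xander tells the truth" - this is TRUE because Xander is a knight.
- Xander (knight) says "Quinn and I are the same type" - this is TRUE because Xander is a knight and Quinn is a knight.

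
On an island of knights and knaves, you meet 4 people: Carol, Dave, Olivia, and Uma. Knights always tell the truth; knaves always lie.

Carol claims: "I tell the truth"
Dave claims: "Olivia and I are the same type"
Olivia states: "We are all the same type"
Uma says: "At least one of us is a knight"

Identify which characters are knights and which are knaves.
Carol is a knight.
Dave is a knight.
Olivia is a knight.
Uma is a knight.

Verification:
- Carol (knight) says "I tell the truth" - this is TRUE because Carol is a knight.
- Dave (knight) says "Olivia and I are the same type" - this is TRUE because Dave is a knight and Olivia is a knight.
- Olivia (knight) says "We are all the same type" - this is TRUE because Carol, Dave, Olivia, and Uma are knights.
- Uma (knight) says "At least one of us is a knight" - this is TRUE because Carol, Dave, Olivia, and Uma are knights.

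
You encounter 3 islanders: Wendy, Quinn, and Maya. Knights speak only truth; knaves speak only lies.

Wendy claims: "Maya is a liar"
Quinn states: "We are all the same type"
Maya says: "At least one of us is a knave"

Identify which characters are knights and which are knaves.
Wendy is a knave.
Quinn is a knave.
Maya is a knight.

Verification:
- Wendy (knave) says "Maya is a liar" - this is FALSE (a lie) because Maya is a knight.
- Quinn (knave) says "We are all the same type" - this is FALSE (a lie) because Maya is a knight and Wendy and Quinn are knaves.
- Maya (knight) says "At least one of us is a knave" - this is TRUE because Wendy and Quinn are knaves.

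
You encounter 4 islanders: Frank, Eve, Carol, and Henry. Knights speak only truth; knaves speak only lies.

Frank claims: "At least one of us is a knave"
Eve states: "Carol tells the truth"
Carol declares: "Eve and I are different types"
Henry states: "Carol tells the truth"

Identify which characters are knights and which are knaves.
Frank is a knight.
Eve is a knave.
Carol is a knave.
Henry is a knave.

Verification:
- Frank (knight) says "At least one of us is a knave" - this is TRUE because Eve, Carol, and Henry are knaves.
- Eve (knave) says "Carol tells the truth" - this is FALSE (a lie) because Carol is a knave.
- Carol (knave) says "Eve and I are different types" - this is FALSE (a lie) because Carol is a knave and Eve is a knave.
- Henry (knave) says "Carol tells the truth" - this is FALSE (a lie) because Carol is a knave.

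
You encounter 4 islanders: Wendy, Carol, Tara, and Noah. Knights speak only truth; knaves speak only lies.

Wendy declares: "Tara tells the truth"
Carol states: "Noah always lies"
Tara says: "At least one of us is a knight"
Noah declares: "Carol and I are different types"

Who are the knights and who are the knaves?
Wendy is a knight.
Carol is a knave.
Tara is a knight.
Noah is a knight.

Verification:
- Wendy (knight) says "Tara tells the truth" - this is TRUE because Tara is a knight.
- Carol (knave) says "Noah always lies" - this is FALSE (a lie) because Noah is a knight.
- Tara (knight) says "At least one of us is a knight" - this is TRUE because Wendy, Tara, and Noah are knights.
- Noah (knight) says "Carol and I are different types" - this is TRUE because Noah is a knight and Carol is a knave.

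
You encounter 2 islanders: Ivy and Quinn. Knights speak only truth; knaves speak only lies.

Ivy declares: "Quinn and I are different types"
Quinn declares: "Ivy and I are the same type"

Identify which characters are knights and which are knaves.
Ivy is a knight.
Quinn is a knave.

Verification:
- Ivy (knight) says "Quinn and I are different types" - this is TRUE because Ivy is a knight and Quinn is a knave.
- Quinn (knave) says "Ivy and I are the same type" - this is FALSE (a lie) because Quinn is a knave and Ivy is a knight.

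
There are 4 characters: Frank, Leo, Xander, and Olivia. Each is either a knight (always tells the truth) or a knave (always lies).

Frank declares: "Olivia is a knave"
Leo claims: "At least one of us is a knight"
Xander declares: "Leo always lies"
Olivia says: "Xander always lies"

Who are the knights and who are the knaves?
Frank is a knave.
Leo is a knight.
Xander is a knave.
Olivia is a knight.

Verification:
- Frank (knave) says "Olivia is a knave" - this is FALSE (a lie) because Olivia is a knight.
- Leo (knight) says "At least one of us is a knight" - this is TRUE because Leo and Olivia are knights.
- Xander (knave) says "Leo always lies" - this is FALSE (a lie) because Leo is a knight.
- Olivia (knight) says "Xander always lies" - this is TRUE because Xander is a knave.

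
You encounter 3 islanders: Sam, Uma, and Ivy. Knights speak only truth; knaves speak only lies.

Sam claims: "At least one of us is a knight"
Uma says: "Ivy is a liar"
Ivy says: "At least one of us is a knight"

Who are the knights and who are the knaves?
Sam is a knight.
Uma is a knave.
Ivy is a knight.

Verification:
- Sam (knight) says "At least one of us is a knight" - this is TRUE because Sam and Ivy are knights.
- Uma (knave) says "Ivy is a liar" - this is FALSE (a lie) because Ivy is a knight.
- Ivy (knight) says "At least one of us is a knight" - this is TRUE because Sam and Ivy are knights.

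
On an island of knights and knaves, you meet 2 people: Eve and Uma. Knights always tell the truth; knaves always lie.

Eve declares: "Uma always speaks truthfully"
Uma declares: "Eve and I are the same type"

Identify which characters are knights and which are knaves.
Eve is a knight.
Uma is a knight.

Verification:
- Eve (knight) says "Uma always speaks truthfully" - this is TRUE because Uma is a knight.
- Uma (knight) says "Eve and I are the same type" - this is TRUE because Uma is a knight and Eve is a knight.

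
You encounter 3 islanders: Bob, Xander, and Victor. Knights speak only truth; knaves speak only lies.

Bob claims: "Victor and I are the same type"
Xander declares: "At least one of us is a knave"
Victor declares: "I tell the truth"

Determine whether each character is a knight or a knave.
Bob is a knave.
Xander is a knight.
Victor is a knight.

Verification:
- Bob (knave) says "Victor and I are the same type" - this is FALSE (a lie) because Bob is a knave and Victor is a knight.
- Xander (knight) says "At least one of us is a knave" - this is TRUE because Bob is a knave.
- Victor (knight) says "I tell the truth" - this is TRUE because Victor is a knight.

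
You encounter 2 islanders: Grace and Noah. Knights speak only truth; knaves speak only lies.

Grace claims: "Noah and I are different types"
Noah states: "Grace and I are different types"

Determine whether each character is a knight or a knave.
Grace is a knave.
Noah is a knave.

Verification:
- Grace (knave) says "Noah and I are different types" - this is FALSE (a lie) because Grace is a knave and Noah is a knave.
- Noah (knave) says "Grace and I are different types" - this is FALSE (a lie) because Noah is a knave and Grace is a knave.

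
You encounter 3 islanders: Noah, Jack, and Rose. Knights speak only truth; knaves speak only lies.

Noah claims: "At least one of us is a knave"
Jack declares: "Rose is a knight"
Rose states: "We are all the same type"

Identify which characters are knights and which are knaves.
Noah is a knight.
Jack is a knave.
Rose is a knave.

Verification:
- Noah (knight) says "At least one of us is a knave" - this is TRUE because Jack and Rose are knaves.
- Jack (knave) says "Rose is a knight" - this is FALSE (a lie) because Rose is a knave.
- Rose (knave) says "We are all the same type" - this is FALSE (a lie) because Noah is a knight and Jack and Rose are knaves.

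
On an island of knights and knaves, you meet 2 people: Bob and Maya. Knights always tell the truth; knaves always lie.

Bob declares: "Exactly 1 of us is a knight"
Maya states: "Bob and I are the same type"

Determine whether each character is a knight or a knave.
Bob is a knight.
Maya is a knave.

Verification:
- Bob (knight) says "Exactly 1 of us is a knight" - this is TRUE because there are 1 knights.
- Maya (knave) says "Bob and I are the same type" - this is FALSE (a lie) because Maya is a knave and Bob is a knight.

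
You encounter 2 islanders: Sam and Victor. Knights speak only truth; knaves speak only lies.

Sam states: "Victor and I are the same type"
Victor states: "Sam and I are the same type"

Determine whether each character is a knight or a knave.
Sam is a knight.
Victor is a knight.

Verification:
- Sam (knight) says "Victor and I are the same type" - this is TRUE because Sam is a knight and Victor is a knight.
- Victor (knight) says "Sam and I are the same type" - this is TRUE because Victor is a knight and Sam is a knight.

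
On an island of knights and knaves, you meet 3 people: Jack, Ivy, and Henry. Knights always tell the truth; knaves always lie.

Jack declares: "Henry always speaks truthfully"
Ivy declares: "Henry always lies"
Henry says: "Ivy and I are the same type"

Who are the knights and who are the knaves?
Jack is a knave.
Ivy is a knight.
Henry is a knave.

Verification:
- Jack (knave) says "Henry always speaks truthfully" - this is FALSE (a lie) because Henry is a knave.
- Ivy (knight) says "Henry always lies" - this is TRUE because Henry is a knave.
- Henry (knave) says "Ivy and I are the same type" - this is FALSE (a lie) because Henry is a knave and Ivy is a knight.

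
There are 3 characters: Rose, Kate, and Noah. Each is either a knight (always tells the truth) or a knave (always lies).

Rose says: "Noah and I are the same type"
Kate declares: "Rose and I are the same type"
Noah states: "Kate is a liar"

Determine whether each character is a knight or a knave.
Rose is a knight.
Kate is a knave.
Noah is a knight.

Verification:
- Rose (knight) says "Noah and I are the same type" - this is TRUE because Rose is a knight and Noah is a knight.
- Kate (knave) says "Rose and I are the same type" - this is FALSE (a lie) because Kate is a knave and Rose is a knight.
- Noah (knight) says "Kate is a liar" - this is TRUE because Kate is a knave.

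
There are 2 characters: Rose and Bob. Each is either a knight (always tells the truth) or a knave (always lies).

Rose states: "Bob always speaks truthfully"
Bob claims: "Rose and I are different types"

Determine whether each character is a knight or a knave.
Rose is a knave.
Bob is a knave.

Verification:
- Rose (knave) says "Bob always speaks truthfully" - this is FALSE (a lie) because Bob is a knave.
- Bob (knave) says "Rose and I are different types" - this is FALSE (a lie) because Bob is a knave and Rose is a knave.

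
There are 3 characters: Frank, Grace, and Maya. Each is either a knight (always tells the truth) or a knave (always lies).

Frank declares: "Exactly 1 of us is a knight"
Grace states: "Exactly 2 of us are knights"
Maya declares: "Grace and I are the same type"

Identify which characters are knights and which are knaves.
Frank is a knave.
Grace is a knight.
Maya is a knight.

Verification:
- Frank (knave) says "Exactly 1 of us is a knight" - this is FALSE (a lie) because there are 2 knights.
- Grace (knight) says "Exactly 2 of us are knights" - this is TRUE because there are 2 knights.
- Maya (knight) says "Grace and I are the same type" - this is TRUE because Maya is a knight and Grace is a knight.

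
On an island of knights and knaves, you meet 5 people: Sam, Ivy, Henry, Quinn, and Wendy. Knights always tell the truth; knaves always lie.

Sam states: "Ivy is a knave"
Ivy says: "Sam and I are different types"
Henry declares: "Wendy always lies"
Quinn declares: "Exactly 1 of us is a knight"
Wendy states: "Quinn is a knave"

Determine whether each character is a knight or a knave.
Sam is a knave.
Ivy is a knight.
Henry is a knave.
Quinn is a knave.
Wendy is a knight.

Verification:
- Sam (knave) says "Ivy is a knave" - this is FALSE (a lie) because Ivy is a knight.
- Ivy (knight) says "Sam and I are different types" - this is TRUE because Ivy is a knight and Sam is a knave.
- Henry (knave) says "Wendy always lies" - this is FALSE (a lie) because Wendy is a knight.
- Quinn (knave) says "Exactly 1 of us is a knight" - this is FALSE (a lie) because there are 2 knights.
- Wendy (knight) says "Quinn is a knave" - this is TRUE because Quinn is a knave.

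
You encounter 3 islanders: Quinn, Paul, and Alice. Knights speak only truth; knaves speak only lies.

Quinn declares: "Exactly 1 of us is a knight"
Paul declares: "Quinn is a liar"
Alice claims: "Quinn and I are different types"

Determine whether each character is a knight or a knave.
Quinn is a knave.
Paul is a knight.
Alice is a knight.

Verification:
- Quinn (knave) says "Exactly 1 of us is a knight" - this is FALSE (a lie) because there are 2 knights.
- Paul (knight) says "Quinn is a liar" - this is TRUE because Quinn is a knave.
- Alice (knight) says "Quinn and I are different types" - this is TRUE because Alice is a knight and Quinn is a knave.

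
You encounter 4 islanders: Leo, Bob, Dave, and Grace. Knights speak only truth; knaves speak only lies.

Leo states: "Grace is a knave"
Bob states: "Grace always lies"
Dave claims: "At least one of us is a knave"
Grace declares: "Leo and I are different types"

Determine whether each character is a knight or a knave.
Leo is a knave.
Bob is a knave.
Dave is a knight.
Grace is a knight.

Verification:
- Leo (knave) says "Grace is a knave" - this is FALSE (a lie) because Grace is a knight.
- Bob (knave) says "Grace always lies" - this is FALSE (a lie) because Grace is a knight.
- Dave (knight) says "At least one of us is a knave" - this is TRUE because Leo and Bob are knaves.
- Grace (knight) says "Leo and I are different types" - this is TRUE because Grace is a knight and Leo is a knave.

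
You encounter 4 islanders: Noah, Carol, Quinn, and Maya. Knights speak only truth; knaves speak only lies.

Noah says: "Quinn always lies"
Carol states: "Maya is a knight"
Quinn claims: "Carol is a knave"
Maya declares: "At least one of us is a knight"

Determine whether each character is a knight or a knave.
Noah is a knight.
Carol is a knight.
Quinn is a knave.
Maya is a knight.

Verification:
- Noah (knight) says "Quinn always lies" - this is TRUE because Quinn is a knave.
- Carol (knight) says "Maya is a knight" - this is TRUE because Maya is a knight.
- Quinn (knave) says "Carol is a knave" - this is FALSE (a lie) because Carol is a knight.
- Maya (knight) says "At least one of us is a knight" - this is TRUE because Noah, Carol, and Maya are knights.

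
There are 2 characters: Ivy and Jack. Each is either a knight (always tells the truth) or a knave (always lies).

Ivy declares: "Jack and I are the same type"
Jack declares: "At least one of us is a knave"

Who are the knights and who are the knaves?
Ivy is a knave.
Jack is a knight.

Verification:
- Ivy (knave) says "Jack and I are the same type" - this is FALSE (a lie) because Ivy is a knave and Jack is a knight.
- Jack (knight) says "At least one of us is a knave" - this is TRUE because Ivy is a knave.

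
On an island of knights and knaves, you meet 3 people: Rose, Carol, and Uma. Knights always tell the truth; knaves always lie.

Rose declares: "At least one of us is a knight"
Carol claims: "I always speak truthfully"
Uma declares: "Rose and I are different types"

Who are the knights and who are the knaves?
Rose is a knave.
Carol is a knave.
Uma is a knave.

Verification:
- Rose (knave) says "At least one of us is a knight" - this is FALSE (a lie) because no one is a knight.
- Carol (knave) says "I always speak truthfully" - this is FALSE (a lie) because Carol is a knave.
- Uma (knave) says "Rose and I are different types" - this is FALSE (a lie) because Uma is a knave and Rose is a knave.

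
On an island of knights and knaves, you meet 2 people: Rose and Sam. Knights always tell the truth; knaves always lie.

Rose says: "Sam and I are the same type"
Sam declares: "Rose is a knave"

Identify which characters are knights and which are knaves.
Rose is a knave.
Sam is a knight.

Verification:
- Rose (knave) says "Sam and I are the same type" - this is FALSE (a lie) because Rose is a knave and Sam is a knight.
- Sam (knight) says "Rose is a knave" - this is TRUE because Rose is a knave.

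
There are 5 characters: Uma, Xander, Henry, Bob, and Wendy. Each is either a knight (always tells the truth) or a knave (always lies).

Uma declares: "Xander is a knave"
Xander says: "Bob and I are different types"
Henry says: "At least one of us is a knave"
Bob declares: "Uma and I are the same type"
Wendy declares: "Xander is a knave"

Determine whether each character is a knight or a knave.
Uma is a knight.
Xander is a knave.
Henry is a knight.
Bob is a knave.
Wendy is a knight.

Verification:
- Uma (knight) says "Xander is a knave" - this is TRUE because Xander is a knave.
- Xander (knave) says "Bob and I are different types" - this is FALSE (a lie) because Xander is a knave and Bob is a knave.
- Henry (knight) says "At least one of us is a knave" - this is TRUE because Xander and Bob are knaves.
- Bob (knave) says "Uma and I are the same type" - this is FALSE (a lie) because Bob is a knave and Uma is a knight.
- Wendy (knight) says "Xander is a knave" - this is TRUE because Xander is a knave.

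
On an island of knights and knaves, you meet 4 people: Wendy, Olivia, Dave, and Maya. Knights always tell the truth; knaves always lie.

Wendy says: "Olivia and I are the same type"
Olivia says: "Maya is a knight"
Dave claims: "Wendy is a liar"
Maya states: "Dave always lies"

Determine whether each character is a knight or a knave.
Wendy is a knight.
Olivia is a knight.
Dave is a knave.
Maya is a knight.

Verification:
- Wendy (knight) says "Olivia and I are the same type" - this is TRUE because Wendy is a knight and Olivia is a knight.
- Olivia (knight) says "Maya is a knight" - this is TRUE because Maya is a knight.
- Dave (knave) says "Wendy is a liar" - this is FALSE (a lie) because Wendy is a knight.
- Maya (knight) says "Dave always lies" - this is TRUE because Dave is a knave.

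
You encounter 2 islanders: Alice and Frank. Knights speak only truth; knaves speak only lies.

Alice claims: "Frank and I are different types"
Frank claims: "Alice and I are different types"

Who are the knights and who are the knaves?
Alice is a knave.
Frank is a knave.

Verification:
- Alice (knave) says "Frank and I are different types" - this is FALSE (a lie) because Alice is a knave and Frank is a knave.
- Frank (knave) says "Alice and I are different types" - this is FALSE (a lie) because Frank is a knave and Alice is a knave.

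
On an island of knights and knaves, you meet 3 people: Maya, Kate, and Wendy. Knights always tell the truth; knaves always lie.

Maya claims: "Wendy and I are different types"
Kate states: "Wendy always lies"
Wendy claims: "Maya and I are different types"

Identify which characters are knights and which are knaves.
Maya is a knave.
Kate is a knight.
Wendy is a knave.

Verification:
- Maya (knave) says "Wendy and I are different types" - this is FALSE (a lie) because Maya is a knave and Wendy is a knave.
- Kate (knight) says "Wendy always lies" - this is TRUE because Wendy is a knave.
- Wendy (knave) says "Maya and I are different types" - this is FALSE (a lie) because Wendy is a knave and Maya is a knave.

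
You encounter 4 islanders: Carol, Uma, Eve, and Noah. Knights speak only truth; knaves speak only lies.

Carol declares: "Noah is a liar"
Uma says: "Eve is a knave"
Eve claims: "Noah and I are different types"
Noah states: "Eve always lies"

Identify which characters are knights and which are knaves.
Carol is a knight.
Uma is a knave.
Eve is a knight.
Noah is a knave.

Verification:
- Carol (knight) says "Noah is a liar" - this is TRUE because Noah is a knave.
- Uma (knave) says "Eve is a knave" - this is FALSE (a lie) because Eve is a knight.
- Eve (knight) says "Noah and I are different types" - this is TRUE because Eve is a knight and Noah is a knave.
- Noah (knave) says "Eve always lies" - this is FALSE (a lie) because Eve is a knight.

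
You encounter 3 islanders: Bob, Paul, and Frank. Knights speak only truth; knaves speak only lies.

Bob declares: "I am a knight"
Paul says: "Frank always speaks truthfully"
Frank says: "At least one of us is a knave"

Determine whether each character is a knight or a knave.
Bob is a knave.
Paul is a knight.
Frank is a knight.

Verification:
- Bob (knave) says "I am a knight" - this is FALSE (a lie) because Bob is a knave.
- Paul (knight) says "Frank always speaks truthfully" - this is TRUE because Frank is a knight.
- Frank (knight) says "At least one of us is a knave" - this is TRUE because Bob is a knave.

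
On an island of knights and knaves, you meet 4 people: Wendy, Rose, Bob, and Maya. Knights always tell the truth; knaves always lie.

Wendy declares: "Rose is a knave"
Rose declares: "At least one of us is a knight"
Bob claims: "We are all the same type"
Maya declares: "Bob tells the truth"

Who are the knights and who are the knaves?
Wendy is a knave.
Rose is a knight.
Bob is a knave.
Maya is a knave.

Verification:
- Wendy (knave) says "Rose is a knave" - this is FALSE (a lie) because Rose is a knight.
- Rose (knight) says "At least one of us is a knight" - this is TRUE because Rose is a knight.
- Bob (knave) says "We are all the same type" - this is FALSE (a lie) because Rose is a knight and Wendy, Bob, and Maya are knaves.
- Maya (knave) says "Bob tells the truth" - this is FALSE (a lie) because Bob is a knave.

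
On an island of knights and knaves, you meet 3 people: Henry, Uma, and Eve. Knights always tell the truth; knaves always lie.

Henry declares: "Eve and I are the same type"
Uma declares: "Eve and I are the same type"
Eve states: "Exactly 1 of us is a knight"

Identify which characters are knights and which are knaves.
Henry is a knave.
Uma is a knave.
Eve is a knight.

Verification:
- Henry (knave) says "Eve and I are the same type" - this is FALSE (a lie) because Henry is a knave and Eve is a knight.
- Uma (knave) says "Eve and I are the same type" - this is FALSE (a lie) because Uma is a knave and Eve is a knight.
- Eve (knight) says "Exactly 1 of us is a knight" - this is TRUE because there are 1 knights.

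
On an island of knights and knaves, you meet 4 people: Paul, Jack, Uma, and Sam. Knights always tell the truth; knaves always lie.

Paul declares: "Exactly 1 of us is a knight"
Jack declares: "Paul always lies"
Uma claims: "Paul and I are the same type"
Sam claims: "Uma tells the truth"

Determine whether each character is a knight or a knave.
Paul is a knight.
Jack is a knave.
Uma is a knave.
Sam is a knave.

Verification:
- Paul (knight) says "Exactly 1 of us is a knight" - this is TRUE because there are 1 knights.
- Jack (knave) says "Paul always lies" - this is FALSE (a lie) because Paul is a knight.
- Uma (knave) says "Paul and I are the same type" - this is FALSE (a lie) because Uma is a knave and Paul is a knight.
- Sam (knave) says "Uma tells the truth" - this is FALSE (a lie) because Uma is a knave.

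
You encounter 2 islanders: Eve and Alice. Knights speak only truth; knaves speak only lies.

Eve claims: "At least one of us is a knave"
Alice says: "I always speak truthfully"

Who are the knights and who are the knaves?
Eve is a knight.
Alice is a knave.

Verification:
- Eve (knight) says "At least one of us is a knave" - this is TRUE because Alice is a knave.
- Alice (knave) says "I always speak truthfully" - this is FALSE (a lie) because Alice is a knave.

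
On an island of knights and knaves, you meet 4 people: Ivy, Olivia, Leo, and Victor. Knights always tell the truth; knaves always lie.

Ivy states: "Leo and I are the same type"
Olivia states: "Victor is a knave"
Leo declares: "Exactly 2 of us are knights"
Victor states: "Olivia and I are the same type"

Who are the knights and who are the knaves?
Ivy is a knave.
Olivia is a knight.
Leo is a knight.
Victor is a knave.

Verification:
- Ivy (knave) says "Leo and I are the same type" - this is FALSE (a lie) because Ivy is a knave and Leo is a knight.
- Olivia (knight) says "Victor is a knave" - this is TRUE because Victor is a knave.
- Leo (knight) says "Exactly 2 of us are knights" - this is TRUE because there are 2 knights.
- Victor (knave) says "Olivia and I are the same type" - this is FALSE (a lie) because Victor is a knave and Olivia is a knight.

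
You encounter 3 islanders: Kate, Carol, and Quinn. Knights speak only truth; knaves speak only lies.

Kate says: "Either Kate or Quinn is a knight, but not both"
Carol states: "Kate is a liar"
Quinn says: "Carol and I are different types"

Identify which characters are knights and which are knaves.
Kate is a knight.
Carol is a knave.
Quinn is a knave.

Verification:
- Kate (knight) says "Either Kate or Quinn is a knight, but not both" - this is TRUE because Kate is a knight and Quinn is a knave.
- Carol (knave) says "Kate is a liar" - this is FALSE (a lie) because Kate is a knight.
- Quinn (knave) says "Carol and I are different types" - this is FALSE (a lie) because Quinn is a knave and Carol is a knave.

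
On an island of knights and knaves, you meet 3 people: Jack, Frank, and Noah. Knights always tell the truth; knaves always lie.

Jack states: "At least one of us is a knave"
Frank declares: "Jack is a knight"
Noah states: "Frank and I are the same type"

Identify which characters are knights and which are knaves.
Jack is a knight.
Frank is a knight.
Noah is a knave.

Verification:
- Jack (knight) says "At least one of us is a knave" - this is TRUE because Noah is a knave.
- Frank (knight) says "Jack is a knight" - this is TRUE because Jack is a knight.
- Noah (knave) says "Frank and I are the same type" - this is FALSE (a lie) because Noah is a knave and Frank is a knight.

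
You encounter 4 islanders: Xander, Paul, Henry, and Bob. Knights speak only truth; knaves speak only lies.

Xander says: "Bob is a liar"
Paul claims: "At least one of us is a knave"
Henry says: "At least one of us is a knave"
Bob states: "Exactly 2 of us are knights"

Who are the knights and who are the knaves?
Xander is a knight.
Paul is a knight.
Henry is a knight.
Bob is a knave.

Verification:
- Xander (knight) says "Bob is a liar" - this is TRUE because Bob is a knave.
- Paul (knight) says "At least one of us is a knave" - this is TRUE because Bob is a knave.
- Henry (knight) says "At least one of us is a knave" - this is TRUE because Bob is a knave.
- Bob (knave) says "Exactly 2 of us are knights" - this is FALSE (a lie) because there are 3 knights.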